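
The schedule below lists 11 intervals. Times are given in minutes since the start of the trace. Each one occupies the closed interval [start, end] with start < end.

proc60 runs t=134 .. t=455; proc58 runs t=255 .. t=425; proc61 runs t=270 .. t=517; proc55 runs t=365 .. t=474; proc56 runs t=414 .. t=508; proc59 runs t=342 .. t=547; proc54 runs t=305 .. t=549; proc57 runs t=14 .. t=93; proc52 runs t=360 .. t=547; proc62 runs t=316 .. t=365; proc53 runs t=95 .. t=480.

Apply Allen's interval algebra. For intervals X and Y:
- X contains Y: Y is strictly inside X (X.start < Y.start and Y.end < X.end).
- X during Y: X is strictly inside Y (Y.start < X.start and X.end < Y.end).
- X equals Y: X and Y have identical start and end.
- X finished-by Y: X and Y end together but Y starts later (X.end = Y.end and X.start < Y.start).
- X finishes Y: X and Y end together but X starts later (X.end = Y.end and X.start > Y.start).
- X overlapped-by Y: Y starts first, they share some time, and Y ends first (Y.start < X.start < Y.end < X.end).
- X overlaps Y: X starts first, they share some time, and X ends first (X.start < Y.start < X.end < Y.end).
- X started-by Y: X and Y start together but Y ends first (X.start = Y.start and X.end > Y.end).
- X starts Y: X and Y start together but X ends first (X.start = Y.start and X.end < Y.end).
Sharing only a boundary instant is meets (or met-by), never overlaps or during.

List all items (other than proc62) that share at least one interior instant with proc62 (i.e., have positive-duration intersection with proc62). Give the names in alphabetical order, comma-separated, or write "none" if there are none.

proc52, proc53, proc54, proc58, proc59, proc60, proc61

Target proc62 = [t=316, t=365].
proc52 [t=360, t=547] → overlapped-by → yes.
proc53 [t=95, t=480] → contains → yes.
proc54 [t=305, t=549] → contains → yes.
proc55 [t=365, t=474] → met-by → no.
proc56 [t=414, t=508] → after → no.
proc57 [t=14, t=93] → before → no.
proc58 [t=255, t=425] → contains → yes.
proc59 [t=342, t=547] → overlapped-by → yes.
proc60 [t=134, t=455] → contains → yes.
proc61 [t=270, t=517] → contains → yes.
Result: proc52, proc53, proc54, proc58, proc59, proc60, proc61.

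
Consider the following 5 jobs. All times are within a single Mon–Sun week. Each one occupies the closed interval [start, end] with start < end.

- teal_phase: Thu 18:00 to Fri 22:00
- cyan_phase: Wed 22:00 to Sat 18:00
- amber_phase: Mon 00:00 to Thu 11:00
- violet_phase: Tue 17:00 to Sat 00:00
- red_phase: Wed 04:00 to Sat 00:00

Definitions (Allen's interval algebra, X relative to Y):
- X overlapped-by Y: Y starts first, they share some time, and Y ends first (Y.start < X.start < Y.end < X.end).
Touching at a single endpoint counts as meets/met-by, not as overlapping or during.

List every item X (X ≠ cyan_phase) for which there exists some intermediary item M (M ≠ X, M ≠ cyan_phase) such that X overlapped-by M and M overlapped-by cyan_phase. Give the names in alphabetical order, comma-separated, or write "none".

none

Target cyan_phase = [Wed 22:00, Sat 18:00].
Intermediaries M with M overlapped-by cyan_phase: none.
Union: none.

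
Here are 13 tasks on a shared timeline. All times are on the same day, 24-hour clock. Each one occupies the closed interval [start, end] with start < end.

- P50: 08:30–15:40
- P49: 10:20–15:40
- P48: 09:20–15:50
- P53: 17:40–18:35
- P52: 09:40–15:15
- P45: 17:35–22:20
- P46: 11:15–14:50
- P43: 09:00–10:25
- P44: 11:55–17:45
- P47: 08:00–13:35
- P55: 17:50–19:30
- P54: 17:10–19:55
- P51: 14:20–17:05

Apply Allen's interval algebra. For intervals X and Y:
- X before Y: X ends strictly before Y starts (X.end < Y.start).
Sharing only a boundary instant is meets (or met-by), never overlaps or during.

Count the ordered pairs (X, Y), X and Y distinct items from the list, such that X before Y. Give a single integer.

37

Checking all 156 ordered pairs for relation 'before'; matching pairs in alphabetical order:
(P43, P44): P43 before P44 ✓
(P43, P45): P43 before P45 ✓
(P43, P46): P43 before P46 ✓
(P43, P51): P43 before P51 ✓
(P43, P53): P43 before P53 ✓
(P43, P54): P43 before P54 ✓
(P43, P55): P43 before P55 ✓
(P44, P55): P44 before P55 ✓
(P46, P45): P46 before P45 ✓
(P46, P53): P46 before P53 ✓
(P46, P54): P46 before P54 ✓
(P46, P55): P46 before P55 ✓
(P47, P45): P47 before P45 ✓
(P47, P51): P47 before P51 ✓
(P47, P53): P47 before P53 ✓
(P47, P54): P47 before P54 ✓
(P47, P55): P47 before P55 ✓
(P48, P45): P48 before P45 ✓
(P48, P53): P48 before P53 ✓
(P48, P54): P48 before P54 ✓
(P48, P55): P48 before P55 ✓
(P49, P45): P49 before P45 ✓
(P49, P53): P49 before P53 ✓
(P49, P54): P49 before P54 ✓
... plus 13 further pairs not listed.
Count: 37.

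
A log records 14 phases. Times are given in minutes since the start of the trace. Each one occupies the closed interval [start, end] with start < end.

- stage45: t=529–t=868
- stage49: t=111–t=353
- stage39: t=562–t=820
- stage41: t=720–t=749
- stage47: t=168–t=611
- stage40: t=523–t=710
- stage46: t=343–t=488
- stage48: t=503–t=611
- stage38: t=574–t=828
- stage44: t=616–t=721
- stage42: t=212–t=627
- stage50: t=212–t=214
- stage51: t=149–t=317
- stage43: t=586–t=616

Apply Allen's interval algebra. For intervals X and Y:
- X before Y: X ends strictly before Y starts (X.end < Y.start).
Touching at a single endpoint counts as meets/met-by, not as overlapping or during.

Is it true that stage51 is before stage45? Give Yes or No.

stage51 = [t=149, t=317], stage45 = [t=529, t=868].
Actual relation of stage51 to stage45: before.
Asked whether 'before' holds → Yes.

Yes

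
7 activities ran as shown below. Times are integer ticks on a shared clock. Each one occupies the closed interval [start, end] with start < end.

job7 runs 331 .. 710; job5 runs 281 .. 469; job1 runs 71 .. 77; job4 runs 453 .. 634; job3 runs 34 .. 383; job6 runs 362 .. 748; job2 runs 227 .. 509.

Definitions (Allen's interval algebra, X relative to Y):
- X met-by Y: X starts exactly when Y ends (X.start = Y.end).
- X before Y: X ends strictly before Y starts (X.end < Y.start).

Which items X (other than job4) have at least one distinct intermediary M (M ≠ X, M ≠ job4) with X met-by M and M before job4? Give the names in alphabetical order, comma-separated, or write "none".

none

Target job4 = [453, 634].
Intermediaries M with M before job4: job1, job3.
Via job1 — items with X met-by job1: none.
Via job3 — items with X met-by job3: none.
Union: none.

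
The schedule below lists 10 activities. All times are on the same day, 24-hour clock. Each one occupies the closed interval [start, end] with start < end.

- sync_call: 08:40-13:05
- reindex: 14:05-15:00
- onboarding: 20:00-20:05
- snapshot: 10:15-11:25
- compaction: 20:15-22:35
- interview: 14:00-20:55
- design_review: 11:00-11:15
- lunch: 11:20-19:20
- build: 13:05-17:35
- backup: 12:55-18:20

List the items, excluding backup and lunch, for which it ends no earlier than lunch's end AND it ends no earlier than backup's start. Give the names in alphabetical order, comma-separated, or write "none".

Conditions: its end is no earlier than lunch's end (X.end >= 19:20) AND its end is no earlier than backup's start (X.end >= 12:55).
build: end 17:35 >= 19:20? ✗; end 17:35 >= 12:55? ✓ → no.
compaction: end 22:35 >= 19:20? ✓; end 22:35 >= 12:55? ✓ → yes.
design_review: end 11:15 >= 19:20? ✗; end 11:15 >= 12:55? ✗ → no.
interview: end 20:55 >= 19:20? ✓; end 20:55 >= 12:55? ✓ → yes.
onboarding: end 20:05 >= 19:20? ✓; end 20:05 >= 12:55? ✓ → yes.
reindex: end 15:00 >= 19:20? ✗; end 15:00 >= 12:55? ✓ → no.
snapshot: end 11:25 >= 19:20? ✗; end 11:25 >= 12:55? ✗ → no.
sync_call: end 13:05 >= 19:20? ✗; end 13:05 >= 12:55? ✓ → no.
Result: compaction, interview, onboarding.

compaction, interview, onboarding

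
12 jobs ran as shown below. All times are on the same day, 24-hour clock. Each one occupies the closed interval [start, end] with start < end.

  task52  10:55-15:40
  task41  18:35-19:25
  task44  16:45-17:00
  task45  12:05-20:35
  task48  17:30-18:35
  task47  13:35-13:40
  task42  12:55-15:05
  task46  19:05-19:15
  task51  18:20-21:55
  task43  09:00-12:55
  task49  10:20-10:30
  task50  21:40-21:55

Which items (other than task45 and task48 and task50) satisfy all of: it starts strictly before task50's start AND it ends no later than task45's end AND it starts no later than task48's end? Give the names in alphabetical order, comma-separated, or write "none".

Conditions: its start is strictly before task50's start (X.start < 21:40) AND its end is no later than task45's end (X.end <= 20:35) AND its start is no later than task48's end (X.start <= 18:35).
task41: start 18:35 < 21:40? ✓; end 19:25 <= 20:35? ✓; start 18:35 <= 18:35? ✓ → yes.
task42: start 12:55 < 21:40? ✓; end 15:05 <= 20:35? ✓; start 12:55 <= 18:35? ✓ → yes.
task43: start 09:00 < 21:40? ✓; end 12:55 <= 20:35? ✓; start 09:00 <= 18:35? ✓ → yes.
task44: start 16:45 < 21:40? ✓; end 17:00 <= 20:35? ✓; start 16:45 <= 18:35? ✓ → yes.
task46: start 19:05 < 21:40? ✓; end 19:15 <= 20:35? ✓; start 19:05 <= 18:35? ✗ → no.
task47: start 13:35 < 21:40? ✓; end 13:40 <= 20:35? ✓; start 13:35 <= 18:35? ✓ → yes.
task49: start 10:20 < 21:40? ✓; end 10:30 <= 20:35? ✓; start 10:20 <= 18:35? ✓ → yes.
task51: start 18:20 < 21:40? ✓; end 21:55 <= 20:35? ✗; start 18:20 <= 18:35? ✓ → no.
task52: start 10:55 < 21:40? ✓; end 15:40 <= 20:35? ✓; start 10:55 <= 18:35? ✓ → yes.
Result: task41, task42, task43, task44, task47, task49, task52.

task41, task42, task43, task44, task47, task49, task52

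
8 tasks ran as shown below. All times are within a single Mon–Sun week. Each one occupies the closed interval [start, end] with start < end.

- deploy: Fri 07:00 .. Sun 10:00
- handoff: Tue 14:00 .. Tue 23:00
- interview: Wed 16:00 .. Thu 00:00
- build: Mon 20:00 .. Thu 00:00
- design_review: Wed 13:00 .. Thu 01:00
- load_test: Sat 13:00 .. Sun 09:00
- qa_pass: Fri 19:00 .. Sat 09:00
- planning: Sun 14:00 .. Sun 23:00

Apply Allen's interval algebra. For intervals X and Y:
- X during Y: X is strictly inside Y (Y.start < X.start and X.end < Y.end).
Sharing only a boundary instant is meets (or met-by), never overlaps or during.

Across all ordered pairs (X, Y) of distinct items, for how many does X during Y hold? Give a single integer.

4

Checking all 56 ordered pairs for relation 'during'; matching pairs in alphabetical order:
(handoff, build): handoff during build ✓
(interview, design_review): interview during design_review ✓
(load_test, deploy): load_test during deploy ✓
(qa_pass, deploy): qa_pass during deploy ✓
Count: 4.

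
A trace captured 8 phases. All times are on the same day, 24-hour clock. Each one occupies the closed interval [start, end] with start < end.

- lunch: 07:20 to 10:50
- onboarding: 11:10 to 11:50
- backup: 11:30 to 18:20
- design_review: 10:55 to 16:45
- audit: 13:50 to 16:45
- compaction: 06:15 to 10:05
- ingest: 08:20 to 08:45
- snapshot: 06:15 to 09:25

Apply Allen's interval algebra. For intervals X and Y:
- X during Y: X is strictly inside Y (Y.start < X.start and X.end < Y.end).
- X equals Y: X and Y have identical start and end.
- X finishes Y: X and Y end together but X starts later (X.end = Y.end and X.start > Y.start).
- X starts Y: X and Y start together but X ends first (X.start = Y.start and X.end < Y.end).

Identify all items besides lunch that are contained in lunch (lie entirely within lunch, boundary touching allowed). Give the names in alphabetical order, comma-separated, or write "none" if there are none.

ingest

Target lunch = [07:20, 10:50].
audit [13:50, 16:45] → after → no.
backup [11:30, 18:20] → after → no.
compaction [06:15, 10:05] → overlaps → no.
design_review [10:55, 16:45] → after → no.
ingest [08:20, 08:45] → during → yes.
onboarding [11:10, 11:50] → after → no.
snapshot [06:15, 09:25] → overlaps → no.
Result: ingest.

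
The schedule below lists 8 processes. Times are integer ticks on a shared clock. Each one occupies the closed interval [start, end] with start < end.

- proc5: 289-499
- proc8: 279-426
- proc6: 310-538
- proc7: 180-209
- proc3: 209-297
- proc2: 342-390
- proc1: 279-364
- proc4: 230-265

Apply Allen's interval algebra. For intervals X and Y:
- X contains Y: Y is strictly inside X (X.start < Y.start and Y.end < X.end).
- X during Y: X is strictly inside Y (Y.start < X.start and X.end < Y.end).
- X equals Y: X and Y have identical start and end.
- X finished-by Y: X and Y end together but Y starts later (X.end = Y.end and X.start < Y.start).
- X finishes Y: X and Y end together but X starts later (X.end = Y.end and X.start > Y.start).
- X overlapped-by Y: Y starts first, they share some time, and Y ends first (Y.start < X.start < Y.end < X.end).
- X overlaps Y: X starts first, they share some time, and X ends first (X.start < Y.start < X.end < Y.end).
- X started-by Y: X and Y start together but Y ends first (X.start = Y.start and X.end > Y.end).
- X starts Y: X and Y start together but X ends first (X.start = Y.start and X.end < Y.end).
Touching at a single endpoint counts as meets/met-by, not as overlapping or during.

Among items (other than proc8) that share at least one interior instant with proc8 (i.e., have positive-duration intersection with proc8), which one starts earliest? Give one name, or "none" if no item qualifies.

Target proc8 = [279, 426].
proc1 [279, 364] → starts → candidate.
proc2 [342, 390] → during → candidate.
proc3 [209, 297] → overlaps → candidate.
proc4 [230, 265] → before → excluded.
proc5 [289, 499] → overlapped-by → candidate.
proc6 [310, 538] → overlapped-by → candidate.
proc7 [180, 209] → before → excluded.
Among candidates, earliest start is 209 → proc3.

proc3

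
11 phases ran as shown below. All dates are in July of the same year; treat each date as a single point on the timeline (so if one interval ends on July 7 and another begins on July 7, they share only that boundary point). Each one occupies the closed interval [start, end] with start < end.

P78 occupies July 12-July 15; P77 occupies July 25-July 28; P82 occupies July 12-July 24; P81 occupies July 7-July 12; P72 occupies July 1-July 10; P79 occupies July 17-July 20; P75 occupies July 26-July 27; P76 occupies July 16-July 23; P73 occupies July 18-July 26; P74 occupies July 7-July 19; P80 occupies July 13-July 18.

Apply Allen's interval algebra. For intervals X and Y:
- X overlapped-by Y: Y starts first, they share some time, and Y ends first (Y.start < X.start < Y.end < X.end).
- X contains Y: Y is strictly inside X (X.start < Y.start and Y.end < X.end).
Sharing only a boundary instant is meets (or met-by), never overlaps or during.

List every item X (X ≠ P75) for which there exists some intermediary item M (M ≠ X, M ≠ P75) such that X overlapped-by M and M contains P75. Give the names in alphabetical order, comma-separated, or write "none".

none

Target P75 = [July 26, July 27].
Intermediaries M with M contains P75: P77.
Via P77 — items with X overlapped-by P77: none.
Union: none.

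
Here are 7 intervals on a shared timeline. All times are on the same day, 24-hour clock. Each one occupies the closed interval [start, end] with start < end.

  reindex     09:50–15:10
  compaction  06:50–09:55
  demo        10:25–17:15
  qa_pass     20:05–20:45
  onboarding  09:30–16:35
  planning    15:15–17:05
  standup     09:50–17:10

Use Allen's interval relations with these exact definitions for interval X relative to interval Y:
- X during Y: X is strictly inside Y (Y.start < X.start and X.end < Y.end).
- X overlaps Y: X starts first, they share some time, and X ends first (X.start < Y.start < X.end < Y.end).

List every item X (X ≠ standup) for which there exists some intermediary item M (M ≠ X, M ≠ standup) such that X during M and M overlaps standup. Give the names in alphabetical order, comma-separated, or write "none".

Target standup = [09:50, 17:10].
Intermediaries M with M overlaps standup: compaction, onboarding.
Via compaction — items with X during compaction: none.
Via onboarding — items with X during onboarding: reindex.
Union: reindex.

reindex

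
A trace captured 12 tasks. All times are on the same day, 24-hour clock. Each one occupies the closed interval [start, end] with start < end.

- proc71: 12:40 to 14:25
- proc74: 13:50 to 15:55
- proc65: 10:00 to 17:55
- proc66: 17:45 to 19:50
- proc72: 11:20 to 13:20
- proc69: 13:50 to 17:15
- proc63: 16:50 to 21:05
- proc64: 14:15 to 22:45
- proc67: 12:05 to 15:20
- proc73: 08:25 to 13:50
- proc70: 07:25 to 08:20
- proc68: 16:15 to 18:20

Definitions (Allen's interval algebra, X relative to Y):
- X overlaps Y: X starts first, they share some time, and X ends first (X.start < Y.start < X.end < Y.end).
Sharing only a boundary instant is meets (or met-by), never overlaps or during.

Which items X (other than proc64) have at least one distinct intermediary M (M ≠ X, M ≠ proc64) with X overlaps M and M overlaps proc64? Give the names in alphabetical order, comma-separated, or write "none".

proc67, proc71, proc72, proc73

Target proc64 = [14:15, 22:45].
Intermediaries M with M overlaps proc64: proc65, proc67, proc69, proc71, proc74.
Via proc65 — items with X overlaps proc65: proc73.
Via proc67 — items with X overlaps proc67: proc72, proc73.
Via proc69 — items with X overlaps proc69: proc67, proc71.
Via proc71 — items with X overlaps proc71: proc72, proc73.
Via proc74 — items with X overlaps proc74: proc67, proc71.
Union: proc67, proc71, proc72, proc73.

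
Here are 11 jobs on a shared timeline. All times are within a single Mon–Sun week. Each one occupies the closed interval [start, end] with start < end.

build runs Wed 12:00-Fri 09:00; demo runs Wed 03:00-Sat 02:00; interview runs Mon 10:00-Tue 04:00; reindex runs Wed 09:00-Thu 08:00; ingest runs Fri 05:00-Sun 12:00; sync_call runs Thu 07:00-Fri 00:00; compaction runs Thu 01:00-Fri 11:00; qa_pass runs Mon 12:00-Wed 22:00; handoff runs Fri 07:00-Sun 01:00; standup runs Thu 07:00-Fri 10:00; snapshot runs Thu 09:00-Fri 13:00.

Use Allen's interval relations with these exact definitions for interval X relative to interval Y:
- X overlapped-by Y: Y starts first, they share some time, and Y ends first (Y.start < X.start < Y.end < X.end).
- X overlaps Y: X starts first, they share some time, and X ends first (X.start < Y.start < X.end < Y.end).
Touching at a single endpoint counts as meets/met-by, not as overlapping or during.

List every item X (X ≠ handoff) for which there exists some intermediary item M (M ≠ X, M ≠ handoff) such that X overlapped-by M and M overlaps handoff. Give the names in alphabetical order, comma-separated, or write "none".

Target handoff = [Fri 07:00, Sun 01:00].
Intermediaries M with M overlaps handoff: build, compaction, demo, snapshot, standup.
Via build — items with X overlapped-by build: compaction, ingest, snapshot, standup.
Via compaction — items with X overlapped-by compaction: ingest, snapshot.
Via demo — items with X overlapped-by demo: ingest.
Via snapshot — items with X overlapped-by snapshot: ingest.
Via standup — items with X overlapped-by standup: ingest, snapshot.
Union: compaction, ingest, snapshot, standup.

compaction, ingest, snapshot, standup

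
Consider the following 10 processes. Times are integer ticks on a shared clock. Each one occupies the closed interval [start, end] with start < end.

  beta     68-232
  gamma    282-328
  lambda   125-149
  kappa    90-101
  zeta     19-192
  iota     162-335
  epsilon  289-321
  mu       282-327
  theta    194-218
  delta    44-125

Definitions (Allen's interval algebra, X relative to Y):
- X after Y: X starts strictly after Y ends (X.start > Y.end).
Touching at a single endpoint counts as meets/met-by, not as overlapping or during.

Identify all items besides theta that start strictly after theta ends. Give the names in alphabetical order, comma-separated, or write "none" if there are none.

epsilon, gamma, mu

Target theta = [194, 218].
beta [68, 232] → contains → no.
delta [44, 125] → before → no.
epsilon [289, 321] → after → yes.
gamma [282, 328] → after → yes.
iota [162, 335] → contains → no.
kappa [90, 101] → before → no.
lambda [125, 149] → before → no.
mu [282, 327] → after → yes.
zeta [19, 192] → before → no.
Result: epsilon, gamma, mu.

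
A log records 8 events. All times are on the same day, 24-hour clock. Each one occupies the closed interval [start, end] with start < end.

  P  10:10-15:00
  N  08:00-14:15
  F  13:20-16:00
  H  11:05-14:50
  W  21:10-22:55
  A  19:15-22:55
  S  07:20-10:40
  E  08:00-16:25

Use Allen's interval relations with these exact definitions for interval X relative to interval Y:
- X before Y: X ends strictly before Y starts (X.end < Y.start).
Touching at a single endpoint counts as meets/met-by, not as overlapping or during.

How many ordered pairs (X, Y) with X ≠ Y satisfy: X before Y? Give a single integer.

14

Checking all 56 ordered pairs for relation 'before'; matching pairs in alphabetical order:
(E, A): E before A ✓
(E, W): E before W ✓
(F, A): F before A ✓
(F, W): F before W ✓
(H, A): H before A ✓
(H, W): H before W ✓
(N, A): N before A ✓
(N, W): N before W ✓
(P, A): P before A ✓
(P, W): P before W ✓
(S, A): S before A ✓
(S, F): S before F ✓
(S, H): S before H ✓
(S, W): S before W ✓
Count: 14.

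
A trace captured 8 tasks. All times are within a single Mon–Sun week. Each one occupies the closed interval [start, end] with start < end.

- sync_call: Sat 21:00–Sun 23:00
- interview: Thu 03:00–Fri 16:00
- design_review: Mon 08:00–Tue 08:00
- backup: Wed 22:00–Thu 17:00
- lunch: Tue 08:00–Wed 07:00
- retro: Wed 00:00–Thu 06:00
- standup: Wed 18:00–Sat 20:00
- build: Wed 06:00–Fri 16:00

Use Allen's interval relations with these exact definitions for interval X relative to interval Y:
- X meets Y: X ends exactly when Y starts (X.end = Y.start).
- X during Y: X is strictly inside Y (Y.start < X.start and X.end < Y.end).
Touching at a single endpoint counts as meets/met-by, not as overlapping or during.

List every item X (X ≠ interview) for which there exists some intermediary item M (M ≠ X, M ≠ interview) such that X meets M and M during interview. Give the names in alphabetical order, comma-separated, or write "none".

none

Target interview = [Thu 03:00, Fri 16:00].
Intermediaries M with M during interview: none.
Union: none.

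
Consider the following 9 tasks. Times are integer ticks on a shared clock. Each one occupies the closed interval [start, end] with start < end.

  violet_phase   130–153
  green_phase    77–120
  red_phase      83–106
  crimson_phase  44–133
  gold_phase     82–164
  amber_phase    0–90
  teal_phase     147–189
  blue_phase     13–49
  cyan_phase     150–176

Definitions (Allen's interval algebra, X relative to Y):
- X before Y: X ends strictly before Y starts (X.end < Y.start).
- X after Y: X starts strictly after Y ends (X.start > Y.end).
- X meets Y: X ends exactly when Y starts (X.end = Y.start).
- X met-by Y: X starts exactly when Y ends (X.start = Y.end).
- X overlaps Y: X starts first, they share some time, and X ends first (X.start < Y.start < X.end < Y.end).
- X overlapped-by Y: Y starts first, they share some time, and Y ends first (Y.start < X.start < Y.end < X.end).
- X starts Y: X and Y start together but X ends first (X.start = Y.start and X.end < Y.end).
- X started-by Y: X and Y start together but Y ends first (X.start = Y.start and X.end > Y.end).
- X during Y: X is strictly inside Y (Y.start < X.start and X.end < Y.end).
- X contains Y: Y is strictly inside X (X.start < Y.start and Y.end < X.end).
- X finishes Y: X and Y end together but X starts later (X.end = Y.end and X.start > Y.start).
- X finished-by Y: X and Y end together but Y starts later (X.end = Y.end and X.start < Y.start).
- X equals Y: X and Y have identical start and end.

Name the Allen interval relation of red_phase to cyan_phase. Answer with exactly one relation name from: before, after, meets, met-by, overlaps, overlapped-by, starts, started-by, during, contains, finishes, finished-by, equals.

red_phase = [83, 106]; cyan_phase = [150, 176].
Compare endpoints: red_phase.start < cyan_phase.start, red_phase.start < cyan_phase.end, red_phase.end < cyan_phase.start, red_phase.end < cyan_phase.end.
That pattern is 'before'.

before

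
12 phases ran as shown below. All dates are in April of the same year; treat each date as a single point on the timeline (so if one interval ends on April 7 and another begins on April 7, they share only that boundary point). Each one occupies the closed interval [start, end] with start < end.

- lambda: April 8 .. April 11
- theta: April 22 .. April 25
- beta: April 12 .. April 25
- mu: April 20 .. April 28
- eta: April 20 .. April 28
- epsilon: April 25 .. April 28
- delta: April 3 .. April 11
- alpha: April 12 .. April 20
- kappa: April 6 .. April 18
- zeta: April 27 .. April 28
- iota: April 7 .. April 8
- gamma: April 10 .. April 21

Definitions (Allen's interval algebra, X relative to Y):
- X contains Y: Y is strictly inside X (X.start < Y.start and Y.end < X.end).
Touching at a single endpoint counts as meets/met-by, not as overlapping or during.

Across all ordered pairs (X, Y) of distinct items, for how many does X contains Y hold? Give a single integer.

6

Checking all 132 ordered pairs for relation 'contains'; matching pairs in alphabetical order:
(delta, iota): delta contains iota ✓
(eta, theta): eta contains theta ✓
(gamma, alpha): gamma contains alpha ✓
(kappa, iota): kappa contains iota ✓
(kappa, lambda): kappa contains lambda ✓
(mu, theta): mu contains theta ✓
Count: 6.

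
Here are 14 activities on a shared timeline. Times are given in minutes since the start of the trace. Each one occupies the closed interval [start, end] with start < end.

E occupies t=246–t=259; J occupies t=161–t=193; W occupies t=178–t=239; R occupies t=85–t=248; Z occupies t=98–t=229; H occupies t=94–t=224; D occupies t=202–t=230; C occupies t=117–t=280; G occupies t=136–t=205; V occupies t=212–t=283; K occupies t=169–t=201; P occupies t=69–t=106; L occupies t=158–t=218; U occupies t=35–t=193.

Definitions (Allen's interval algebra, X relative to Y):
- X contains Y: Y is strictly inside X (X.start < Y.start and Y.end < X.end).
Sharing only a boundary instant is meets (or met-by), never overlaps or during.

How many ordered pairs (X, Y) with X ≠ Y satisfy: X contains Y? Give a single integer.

Checking all 182 ordered pairs for relation 'contains'; matching pairs in alphabetical order:
(C, D): C contains D ✓
(C, E): C contains E ✓
(C, G): C contains G ✓
(C, J): C contains J ✓
(C, K): C contains K ✓
(C, L): C contains L ✓
(C, W): C contains W ✓
(G, J): G contains J ✓
(G, K): G contains K ✓
(H, G): H contains G ✓
(H, J): H contains J ✓
(H, K): H contains K ✓
(H, L): H contains L ✓
(L, J): L contains J ✓
(L, K): L contains K ✓
(R, D): R contains D ✓
(R, G): R contains G ✓
(R, H): R contains H ✓
(R, J): R contains J ✓
(R, K): R contains K ✓
(R, L): R contains L ✓
(R, W): R contains W ✓
(R, Z): R contains Z ✓
(U, P): U contains P ✓
... plus 6 further pairs not listed.
Count: 30.

30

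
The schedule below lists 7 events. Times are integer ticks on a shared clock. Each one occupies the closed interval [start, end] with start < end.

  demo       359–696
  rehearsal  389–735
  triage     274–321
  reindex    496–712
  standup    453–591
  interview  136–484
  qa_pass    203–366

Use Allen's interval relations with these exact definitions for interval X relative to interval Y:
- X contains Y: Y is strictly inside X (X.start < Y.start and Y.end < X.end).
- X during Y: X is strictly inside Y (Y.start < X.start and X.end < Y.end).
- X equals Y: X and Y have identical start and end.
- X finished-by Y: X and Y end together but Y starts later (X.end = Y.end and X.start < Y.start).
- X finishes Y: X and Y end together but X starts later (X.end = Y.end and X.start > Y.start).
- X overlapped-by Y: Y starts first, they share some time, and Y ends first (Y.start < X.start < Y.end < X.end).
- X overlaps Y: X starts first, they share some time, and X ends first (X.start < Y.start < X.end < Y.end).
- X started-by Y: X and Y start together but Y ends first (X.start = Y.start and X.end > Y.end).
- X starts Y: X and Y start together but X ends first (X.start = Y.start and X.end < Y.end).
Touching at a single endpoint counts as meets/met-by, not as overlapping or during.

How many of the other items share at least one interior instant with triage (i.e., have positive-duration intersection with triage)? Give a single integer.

2

Target triage = [274, 321].
demo [359, 696] → after → no.
interview [136, 484] → contains → counts.
qa_pass [203, 366] → contains → counts.
rehearsal [389, 735] → after → no.
reindex [496, 712] → after → no.
standup [453, 591] → after → no.
Total: 2.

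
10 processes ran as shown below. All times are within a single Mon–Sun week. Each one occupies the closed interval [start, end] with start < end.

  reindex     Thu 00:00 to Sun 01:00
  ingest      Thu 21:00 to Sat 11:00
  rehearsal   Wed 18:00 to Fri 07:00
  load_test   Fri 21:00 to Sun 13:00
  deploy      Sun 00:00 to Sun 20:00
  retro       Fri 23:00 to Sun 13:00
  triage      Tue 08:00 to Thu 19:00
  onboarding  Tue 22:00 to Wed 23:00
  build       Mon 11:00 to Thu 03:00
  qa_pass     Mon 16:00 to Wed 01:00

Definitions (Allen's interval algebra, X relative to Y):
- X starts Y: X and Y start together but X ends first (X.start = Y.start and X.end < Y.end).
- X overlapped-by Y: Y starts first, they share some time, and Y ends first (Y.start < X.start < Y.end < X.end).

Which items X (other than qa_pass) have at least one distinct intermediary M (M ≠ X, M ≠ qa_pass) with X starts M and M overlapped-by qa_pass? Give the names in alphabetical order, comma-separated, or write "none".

none

Target qa_pass = [Mon 16:00, Wed 01:00].
Intermediaries M with M overlapped-by qa_pass: onboarding, triage.
Via onboarding — items with X starts onboarding: none.
Via triage — items with X starts triage: none.
Union: none.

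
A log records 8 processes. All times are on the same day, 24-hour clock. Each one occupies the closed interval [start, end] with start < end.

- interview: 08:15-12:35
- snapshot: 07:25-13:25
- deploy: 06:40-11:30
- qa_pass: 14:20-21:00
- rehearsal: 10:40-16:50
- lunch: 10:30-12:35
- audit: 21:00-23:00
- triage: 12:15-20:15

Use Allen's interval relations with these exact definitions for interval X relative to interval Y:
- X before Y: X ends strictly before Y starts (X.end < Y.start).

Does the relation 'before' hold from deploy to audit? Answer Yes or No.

deploy = [06:40, 11:30], audit = [21:00, 23:00].
Actual relation of deploy to audit: before.
Asked whether 'before' holds → Yes.

Yes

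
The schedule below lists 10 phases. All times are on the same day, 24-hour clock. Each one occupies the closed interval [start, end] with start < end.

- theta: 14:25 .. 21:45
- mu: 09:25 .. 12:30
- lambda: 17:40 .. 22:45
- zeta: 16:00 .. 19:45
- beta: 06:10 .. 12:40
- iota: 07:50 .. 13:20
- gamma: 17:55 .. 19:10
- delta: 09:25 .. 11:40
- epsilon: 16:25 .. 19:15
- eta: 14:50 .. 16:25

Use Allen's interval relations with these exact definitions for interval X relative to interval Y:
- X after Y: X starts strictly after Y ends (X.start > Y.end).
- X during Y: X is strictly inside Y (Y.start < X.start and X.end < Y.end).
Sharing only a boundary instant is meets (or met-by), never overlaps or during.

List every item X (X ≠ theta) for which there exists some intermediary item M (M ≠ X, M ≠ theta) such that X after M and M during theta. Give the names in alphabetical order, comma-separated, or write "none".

gamma, lambda

Target theta = [14:25, 21:45].
Intermediaries M with M during theta: epsilon, eta, gamma, zeta.
Via epsilon — items with X after epsilon: none.
Via eta — items with X after eta: gamma, lambda.
Via gamma — items with X after gamma: none.
Via zeta — items with X after zeta: none.
Union: gamma, lambda.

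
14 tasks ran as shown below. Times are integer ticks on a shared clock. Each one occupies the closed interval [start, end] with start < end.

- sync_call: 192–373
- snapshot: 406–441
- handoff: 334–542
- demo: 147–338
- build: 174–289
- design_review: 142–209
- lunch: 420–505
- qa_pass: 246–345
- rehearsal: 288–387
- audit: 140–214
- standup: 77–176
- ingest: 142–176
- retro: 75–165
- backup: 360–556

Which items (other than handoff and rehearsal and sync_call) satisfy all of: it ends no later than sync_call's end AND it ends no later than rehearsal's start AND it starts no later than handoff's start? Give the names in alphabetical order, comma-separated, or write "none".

audit, design_review, ingest, retro, standup

Conditions: its end is no later than sync_call's end (X.end <= 373) AND its end is no later than rehearsal's start (X.end <= 288) AND its start is no later than handoff's start (X.start <= 334).
audit: end 214 <= 373? ✓; end 214 <= 288? ✓; start 140 <= 334? ✓ → yes.
backup: end 556 <= 373? ✗; end 556 <= 288? ✗; start 360 <= 334? ✗ → no.
build: end 289 <= 373? ✓; end 289 <= 288? ✗; start 174 <= 334? ✓ → no.
demo: end 338 <= 373? ✓; end 338 <= 288? ✗; start 147 <= 334? ✓ → no.
design_review: end 209 <= 373? ✓; end 209 <= 288? ✓; start 142 <= 334? ✓ → yes.
ingest: end 176 <= 373? ✓; end 176 <= 288? ✓; start 142 <= 334? ✓ → yes.
lunch: end 505 <= 373? ✗; end 505 <= 288? ✗; start 420 <= 334? ✗ → no.
qa_pass: end 345 <= 373? ✓; end 345 <= 288? ✗; start 246 <= 334? ✓ → no.
retro: end 165 <= 373? ✓; end 165 <= 288? ✓; start 75 <= 334? ✓ → yes.
snapshot: end 441 <= 373? ✗; end 441 <= 288? ✗; start 406 <= 334? ✗ → no.
standup: end 176 <= 373? ✓; end 176 <= 288? ✓; start 77 <= 334? ✓ → yes.
Result: audit, design_review, ingest, retro, standup.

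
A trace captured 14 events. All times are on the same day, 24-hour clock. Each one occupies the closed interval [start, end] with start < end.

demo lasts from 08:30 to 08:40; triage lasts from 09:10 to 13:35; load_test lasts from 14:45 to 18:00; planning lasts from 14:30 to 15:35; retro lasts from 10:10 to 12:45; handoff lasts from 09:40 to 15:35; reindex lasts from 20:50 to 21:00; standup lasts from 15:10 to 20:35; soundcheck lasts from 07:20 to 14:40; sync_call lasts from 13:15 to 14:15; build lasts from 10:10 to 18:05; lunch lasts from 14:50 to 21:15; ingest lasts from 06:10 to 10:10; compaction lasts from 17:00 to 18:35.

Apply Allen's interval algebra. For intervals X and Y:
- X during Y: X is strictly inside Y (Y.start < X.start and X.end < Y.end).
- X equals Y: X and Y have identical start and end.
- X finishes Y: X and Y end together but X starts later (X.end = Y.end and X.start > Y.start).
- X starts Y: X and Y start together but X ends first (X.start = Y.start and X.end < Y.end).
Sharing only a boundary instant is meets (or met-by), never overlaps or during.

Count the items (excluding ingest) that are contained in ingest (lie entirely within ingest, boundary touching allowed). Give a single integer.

1

Target ingest = [06:10, 10:10].
build [10:10, 18:05] → met-by → no.
compaction [17:00, 18:35] → after → no.
demo [08:30, 08:40] → during → counts.
handoff [09:40, 15:35] → overlapped-by → no.
load_test [14:45, 18:00] → after → no.
lunch [14:50, 21:15] → after → no.
planning [14:30, 15:35] → after → no.
reindex [20:50, 21:00] → after → no.
retro [10:10, 12:45] → met-by → no.
soundcheck [07:20, 14:40] → overlapped-by → no.
standup [15:10, 20:35] → after → no.
sync_call [13:15, 14:15] → after → no.
triage [09:10, 13:35] → overlapped-by → no.
Total: 1.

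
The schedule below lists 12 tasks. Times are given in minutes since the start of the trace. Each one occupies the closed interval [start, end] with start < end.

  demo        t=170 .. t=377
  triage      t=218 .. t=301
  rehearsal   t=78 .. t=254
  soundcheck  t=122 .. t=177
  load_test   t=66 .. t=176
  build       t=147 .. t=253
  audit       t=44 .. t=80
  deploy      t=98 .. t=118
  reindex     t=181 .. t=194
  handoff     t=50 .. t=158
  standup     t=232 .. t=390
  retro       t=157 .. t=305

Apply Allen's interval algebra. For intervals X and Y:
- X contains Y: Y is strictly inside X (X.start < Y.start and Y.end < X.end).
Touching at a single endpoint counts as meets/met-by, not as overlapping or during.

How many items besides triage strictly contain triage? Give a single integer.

2

Target triage = [t=218, t=301].
audit [t=44, t=80] → before → no.
build [t=147, t=253] → overlaps → no.
demo [t=170, t=377] → contains → counts.
deploy [t=98, t=118] → before → no.
handoff [t=50, t=158] → before → no.
load_test [t=66, t=176] → before → no.
rehearsal [t=78, t=254] → overlaps → no.
reindex [t=181, t=194] → before → no.
retro [t=157, t=305] → contains → counts.
soundcheck [t=122, t=177] → before → no.
standup [t=232, t=390] → overlapped-by → no.
Total: 2.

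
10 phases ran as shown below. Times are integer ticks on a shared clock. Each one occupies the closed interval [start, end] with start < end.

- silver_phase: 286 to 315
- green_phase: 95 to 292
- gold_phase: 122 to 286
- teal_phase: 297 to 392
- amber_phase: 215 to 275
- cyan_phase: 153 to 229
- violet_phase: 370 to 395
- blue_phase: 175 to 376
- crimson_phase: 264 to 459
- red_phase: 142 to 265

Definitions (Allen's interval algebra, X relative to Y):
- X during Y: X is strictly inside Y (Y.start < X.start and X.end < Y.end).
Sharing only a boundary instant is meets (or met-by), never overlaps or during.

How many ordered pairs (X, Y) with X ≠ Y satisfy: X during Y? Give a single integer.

Checking all 90 ordered pairs for relation 'during'; matching pairs in alphabetical order:
(amber_phase, blue_phase): amber_phase during blue_phase ✓
(amber_phase, gold_phase): amber_phase during gold_phase ✓
(amber_phase, green_phase): amber_phase during green_phase ✓
(cyan_phase, gold_phase): cyan_phase during gold_phase ✓
(cyan_phase, green_phase): cyan_phase during green_phase ✓
(cyan_phase, red_phase): cyan_phase during red_phase ✓
(gold_phase, green_phase): gold_phase during green_phase ✓
(red_phase, gold_phase): red_phase during gold_phase ✓
(red_phase, green_phase): red_phase during green_phase ✓
(silver_phase, blue_phase): silver_phase during blue_phase ✓
(silver_phase, crimson_phase): silver_phase during crimson_phase ✓
(teal_phase, crimson_phase): teal_phase during crimson_phase ✓
(violet_phase, crimson_phase): violet_phase during crimson_phase ✓
Count: 13.

13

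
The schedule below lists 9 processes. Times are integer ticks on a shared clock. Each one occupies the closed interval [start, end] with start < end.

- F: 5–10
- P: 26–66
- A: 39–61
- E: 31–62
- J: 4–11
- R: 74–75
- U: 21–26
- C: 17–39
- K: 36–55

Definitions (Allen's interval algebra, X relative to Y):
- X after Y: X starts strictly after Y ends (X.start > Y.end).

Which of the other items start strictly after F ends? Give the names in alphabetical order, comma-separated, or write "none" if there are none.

A, C, E, K, P, R, U

Target F = [5, 10].
A [39, 61] → after → yes.
C [17, 39] → after → yes.
E [31, 62] → after → yes.
J [4, 11] → contains → no.
K [36, 55] → after → yes.
P [26, 66] → after → yes.
R [74, 75] → after → yes.
U [21, 26] → after → yes.
Result: A, C, E, K, P, R, U.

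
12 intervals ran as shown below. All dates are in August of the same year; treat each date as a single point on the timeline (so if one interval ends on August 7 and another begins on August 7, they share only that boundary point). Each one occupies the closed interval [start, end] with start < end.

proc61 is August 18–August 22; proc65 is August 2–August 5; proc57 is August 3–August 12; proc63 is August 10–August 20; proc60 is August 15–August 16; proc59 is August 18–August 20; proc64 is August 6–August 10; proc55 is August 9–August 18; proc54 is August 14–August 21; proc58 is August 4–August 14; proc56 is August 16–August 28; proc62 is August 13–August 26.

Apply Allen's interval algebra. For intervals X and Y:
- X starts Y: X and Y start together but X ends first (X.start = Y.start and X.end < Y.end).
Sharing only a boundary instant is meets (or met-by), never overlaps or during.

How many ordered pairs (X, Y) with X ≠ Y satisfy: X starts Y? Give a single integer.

1

Checking all 132 ordered pairs for relation 'starts'; matching pairs in alphabetical order:
(proc59, proc61): proc59 starts proc61 ✓
Count: 1.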